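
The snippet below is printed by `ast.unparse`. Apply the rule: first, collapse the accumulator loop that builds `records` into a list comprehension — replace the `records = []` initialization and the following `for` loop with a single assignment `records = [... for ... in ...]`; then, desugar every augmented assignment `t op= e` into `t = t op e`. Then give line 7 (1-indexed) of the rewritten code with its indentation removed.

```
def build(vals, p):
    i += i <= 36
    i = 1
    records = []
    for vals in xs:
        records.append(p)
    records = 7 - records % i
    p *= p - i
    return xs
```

return xs

Transformed code:
def build(vals, p):
    i = i + (i <= 36)
    i = 1
    records = [p for vals in xs]
    records = 7 - records % i
    p = p * (p - i)
    return xs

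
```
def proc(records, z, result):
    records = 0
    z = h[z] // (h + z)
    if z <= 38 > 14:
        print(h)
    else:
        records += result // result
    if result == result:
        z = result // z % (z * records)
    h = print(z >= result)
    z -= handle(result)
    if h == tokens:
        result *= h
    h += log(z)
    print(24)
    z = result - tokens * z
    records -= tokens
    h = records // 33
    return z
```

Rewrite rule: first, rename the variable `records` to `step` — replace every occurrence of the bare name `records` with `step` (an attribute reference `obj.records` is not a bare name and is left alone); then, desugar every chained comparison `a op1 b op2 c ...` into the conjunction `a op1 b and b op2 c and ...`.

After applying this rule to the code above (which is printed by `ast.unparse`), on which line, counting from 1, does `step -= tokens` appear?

17

Transformed code:
def proc(step, z, result):
    step = 0
    z = h[z] // (h + z)
    if z <= 38 and 38 > 14:
        print(h)
    else:
        step += result // result
    if result == result:
        z = result // z % (z * step)
    h = print(z >= result)
    z -= handle(result)
    if h == tokens:
        result *= h
    h += log(z)
    print(24)
    z = result - tokens * z
    step -= tokens
    h = step // 33
    return z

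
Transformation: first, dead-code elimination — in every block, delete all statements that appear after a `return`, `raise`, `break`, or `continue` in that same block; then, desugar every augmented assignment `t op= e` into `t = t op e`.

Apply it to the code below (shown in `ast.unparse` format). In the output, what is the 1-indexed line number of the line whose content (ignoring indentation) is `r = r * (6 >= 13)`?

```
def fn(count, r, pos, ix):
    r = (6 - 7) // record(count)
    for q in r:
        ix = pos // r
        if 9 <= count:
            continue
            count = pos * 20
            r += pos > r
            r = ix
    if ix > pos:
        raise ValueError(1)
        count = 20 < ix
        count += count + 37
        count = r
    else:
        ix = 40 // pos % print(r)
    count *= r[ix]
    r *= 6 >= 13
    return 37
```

Transformed code:
def fn(count, r, pos, ix):
    r = (6 - 7) // record(count)
    for q in r:
        ix = pos // r
        if 9 <= count:
            continue
    if ix > pos:
        raise ValueError(1)
    else:
        ix = 40 // pos % print(r)
    count = count * r[ix]
    r = r * (6 >= 13)
    return 37

12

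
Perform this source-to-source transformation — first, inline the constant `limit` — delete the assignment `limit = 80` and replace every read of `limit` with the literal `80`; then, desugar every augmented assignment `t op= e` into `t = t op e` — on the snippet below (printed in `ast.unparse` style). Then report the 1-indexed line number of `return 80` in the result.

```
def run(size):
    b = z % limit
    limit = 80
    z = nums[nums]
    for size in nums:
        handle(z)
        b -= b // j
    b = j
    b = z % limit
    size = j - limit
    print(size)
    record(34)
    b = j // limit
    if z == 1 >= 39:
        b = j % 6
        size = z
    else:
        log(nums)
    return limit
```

18

Transformed code:
def run(size):
    b = z % 80
    z = nums[nums]
    for size in nums:
        handle(z)
        b = b - b // j
    b = j
    b = z % 80
    size = j - 80
    print(size)
    record(34)
    b = j // 80
    if z == 1 >= 39:
        b = j % 6
        size = z
    else:
        log(nums)
    return 80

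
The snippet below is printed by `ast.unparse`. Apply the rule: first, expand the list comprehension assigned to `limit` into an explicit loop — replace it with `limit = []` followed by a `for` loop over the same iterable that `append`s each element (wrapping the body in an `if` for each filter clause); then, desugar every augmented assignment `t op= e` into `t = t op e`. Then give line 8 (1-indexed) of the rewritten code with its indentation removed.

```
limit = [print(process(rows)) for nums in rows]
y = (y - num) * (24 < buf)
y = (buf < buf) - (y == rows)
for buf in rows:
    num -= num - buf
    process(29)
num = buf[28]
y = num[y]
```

Transformed code:
limit = []
for nums in rows:
    limit.append(print(process(rows)))
y = (y - num) * (24 < buf)
y = (buf < buf) - (y == rows)
for buf in rows:
    num = num - (num - buf)
    process(29)
num = buf[28]
y = num[y]

process(29)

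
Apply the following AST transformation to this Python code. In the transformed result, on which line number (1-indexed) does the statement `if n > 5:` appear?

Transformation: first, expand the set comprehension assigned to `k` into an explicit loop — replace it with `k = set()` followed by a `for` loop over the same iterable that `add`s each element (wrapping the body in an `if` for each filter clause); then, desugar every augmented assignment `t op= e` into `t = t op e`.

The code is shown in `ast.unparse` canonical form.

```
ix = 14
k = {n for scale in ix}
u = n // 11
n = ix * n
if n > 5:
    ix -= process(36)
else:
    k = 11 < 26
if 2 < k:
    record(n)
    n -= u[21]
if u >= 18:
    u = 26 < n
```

Transformed code:
ix = 14
k = set()
for scale in ix:
    k.add(n)
u = n // 11
n = ix * n
if n > 5:
    ix = ix - process(36)
else:
    k = 11 < 26
if 2 < k:
    record(n)
    n = n - u[21]
if u >= 18:
    u = 26 < n

7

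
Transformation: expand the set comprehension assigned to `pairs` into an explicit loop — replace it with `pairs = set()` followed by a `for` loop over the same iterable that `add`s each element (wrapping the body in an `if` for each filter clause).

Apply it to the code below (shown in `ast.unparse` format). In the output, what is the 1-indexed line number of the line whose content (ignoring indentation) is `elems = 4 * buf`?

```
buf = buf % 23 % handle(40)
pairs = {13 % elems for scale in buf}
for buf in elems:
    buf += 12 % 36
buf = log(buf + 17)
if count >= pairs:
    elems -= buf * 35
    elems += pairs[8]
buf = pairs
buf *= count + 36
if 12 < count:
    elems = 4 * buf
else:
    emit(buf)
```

Transformed code:
buf = buf % 23 % handle(40)
pairs = set()
for scale in buf:
    pairs.add(13 % elems)
for buf in elems:
    buf += 12 % 36
buf = log(buf + 17)
if count >= pairs:
    elems -= buf * 35
    elems += pairs[8]
buf = pairs
buf *= count + 36
if 12 < count:
    elems = 4 * buf
else:
    emit(buf)

14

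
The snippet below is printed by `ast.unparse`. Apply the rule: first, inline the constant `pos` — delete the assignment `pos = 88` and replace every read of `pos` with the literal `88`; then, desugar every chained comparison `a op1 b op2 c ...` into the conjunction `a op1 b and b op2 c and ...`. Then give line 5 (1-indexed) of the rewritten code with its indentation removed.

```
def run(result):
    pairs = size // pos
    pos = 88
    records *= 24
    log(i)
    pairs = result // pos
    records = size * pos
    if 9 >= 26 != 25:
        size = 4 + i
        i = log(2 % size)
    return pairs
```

pairs = result // 88

Transformed code:
def run(result):
    pairs = size // 88
    records *= 24
    log(i)
    pairs = result // 88
    records = size * 88
    if 9 >= 26 and 26 != 25:
        size = 4 + i
        i = log(2 % size)
    return pairs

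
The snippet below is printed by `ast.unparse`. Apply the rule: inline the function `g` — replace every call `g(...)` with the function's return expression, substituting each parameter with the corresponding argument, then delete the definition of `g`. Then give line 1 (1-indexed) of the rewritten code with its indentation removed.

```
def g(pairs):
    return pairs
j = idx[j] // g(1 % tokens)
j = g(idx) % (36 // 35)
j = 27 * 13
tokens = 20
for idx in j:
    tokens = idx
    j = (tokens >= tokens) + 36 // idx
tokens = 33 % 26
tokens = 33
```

j = idx[j] // (1 % tokens)

Transformed code:
j = idx[j] // (1 % tokens)
j = idx % (36 // 35)
j = 27 * 13
tokens = 20
for idx in j:
    tokens = idx
    j = (tokens >= tokens) + 36 // idx
tokens = 33 % 26
tokens = 33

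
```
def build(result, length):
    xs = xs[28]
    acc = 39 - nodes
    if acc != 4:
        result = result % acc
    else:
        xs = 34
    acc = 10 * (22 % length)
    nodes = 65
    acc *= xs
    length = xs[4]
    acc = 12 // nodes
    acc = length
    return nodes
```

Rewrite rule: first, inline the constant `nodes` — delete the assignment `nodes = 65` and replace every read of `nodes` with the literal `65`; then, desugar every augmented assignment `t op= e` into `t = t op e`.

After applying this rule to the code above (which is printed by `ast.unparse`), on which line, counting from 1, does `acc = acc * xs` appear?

9

Transformed code:
def build(result, length):
    xs = xs[28]
    acc = 39 - 65
    if acc != 4:
        result = result % acc
    else:
        xs = 34
    acc = 10 * (22 % length)
    acc = acc * xs
    length = xs[4]
    acc = 12 // 65
    acc = length
    return 65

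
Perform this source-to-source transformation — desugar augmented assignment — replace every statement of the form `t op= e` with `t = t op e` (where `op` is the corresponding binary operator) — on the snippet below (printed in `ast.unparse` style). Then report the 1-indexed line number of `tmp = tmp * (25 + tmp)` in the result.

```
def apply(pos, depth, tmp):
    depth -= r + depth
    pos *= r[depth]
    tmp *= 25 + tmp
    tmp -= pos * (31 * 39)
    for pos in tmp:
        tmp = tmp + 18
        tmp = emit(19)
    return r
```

Transformed code:
def apply(pos, depth, tmp):
    depth = depth - (r + depth)
    pos = pos * r[depth]
    tmp = tmp * (25 + tmp)
    tmp = tmp - pos * (31 * 39)
    for pos in tmp:
        tmp = tmp + 18
        tmp = emit(19)
    return r

4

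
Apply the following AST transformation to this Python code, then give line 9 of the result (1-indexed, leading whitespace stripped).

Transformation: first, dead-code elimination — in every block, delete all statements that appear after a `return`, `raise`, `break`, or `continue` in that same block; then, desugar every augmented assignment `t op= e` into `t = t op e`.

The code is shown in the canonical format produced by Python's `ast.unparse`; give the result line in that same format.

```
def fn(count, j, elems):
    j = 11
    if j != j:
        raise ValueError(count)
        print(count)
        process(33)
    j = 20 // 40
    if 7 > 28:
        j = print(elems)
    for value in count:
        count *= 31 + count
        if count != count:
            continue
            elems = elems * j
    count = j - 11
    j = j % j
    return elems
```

Transformed code:
def fn(count, j, elems):
    j = 11
    if j != j:
        raise ValueError(count)
    j = 20 // 40
    if 7 > 28:
        j = print(elems)
    for value in count:
        count = count * (31 + count)
        if count != count:
            continue
    count = j - 11
    j = j % j
    return elems

count = count * (31 + count)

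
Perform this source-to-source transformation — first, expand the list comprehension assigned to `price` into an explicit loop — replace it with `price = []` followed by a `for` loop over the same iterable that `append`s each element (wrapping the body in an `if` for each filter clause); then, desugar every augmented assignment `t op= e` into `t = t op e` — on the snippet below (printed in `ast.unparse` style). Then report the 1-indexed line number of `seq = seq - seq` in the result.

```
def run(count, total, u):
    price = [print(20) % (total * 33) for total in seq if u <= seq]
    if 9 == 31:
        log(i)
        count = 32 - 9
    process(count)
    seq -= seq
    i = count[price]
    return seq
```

10

Transformed code:
def run(count, total, u):
    price = []
    for total in seq:
        if u <= seq:
            price.append(print(20) % (total * 33))
    if 9 == 31:
        log(i)
        count = 32 - 9
    process(count)
    seq = seq - seq
    i = count[price]
    return seq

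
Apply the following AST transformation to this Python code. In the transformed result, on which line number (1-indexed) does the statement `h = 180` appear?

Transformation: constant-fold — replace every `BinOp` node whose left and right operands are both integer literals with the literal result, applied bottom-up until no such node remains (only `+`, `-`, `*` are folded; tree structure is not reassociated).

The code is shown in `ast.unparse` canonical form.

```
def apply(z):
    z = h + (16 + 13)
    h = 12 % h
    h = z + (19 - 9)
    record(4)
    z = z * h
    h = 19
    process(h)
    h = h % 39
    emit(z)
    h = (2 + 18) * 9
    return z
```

Transformed code:
def apply(z):
    z = h + 29
    h = 12 % h
    h = z + 10
    record(4)
    z = z * h
    h = 19
    process(h)
    h = h % 39
    emit(z)
    h = 180
    return z

11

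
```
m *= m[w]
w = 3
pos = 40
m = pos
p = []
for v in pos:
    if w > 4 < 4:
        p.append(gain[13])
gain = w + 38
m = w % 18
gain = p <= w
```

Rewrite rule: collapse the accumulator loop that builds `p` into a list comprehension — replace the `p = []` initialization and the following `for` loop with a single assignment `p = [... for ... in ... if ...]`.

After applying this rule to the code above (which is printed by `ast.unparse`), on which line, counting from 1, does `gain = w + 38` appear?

Transformed code:
m *= m[w]
w = 3
pos = 40
m = pos
p = [gain[13] for v in pos if w > 4 < 4]
gain = w + 38
m = w % 18
gain = p <= w

6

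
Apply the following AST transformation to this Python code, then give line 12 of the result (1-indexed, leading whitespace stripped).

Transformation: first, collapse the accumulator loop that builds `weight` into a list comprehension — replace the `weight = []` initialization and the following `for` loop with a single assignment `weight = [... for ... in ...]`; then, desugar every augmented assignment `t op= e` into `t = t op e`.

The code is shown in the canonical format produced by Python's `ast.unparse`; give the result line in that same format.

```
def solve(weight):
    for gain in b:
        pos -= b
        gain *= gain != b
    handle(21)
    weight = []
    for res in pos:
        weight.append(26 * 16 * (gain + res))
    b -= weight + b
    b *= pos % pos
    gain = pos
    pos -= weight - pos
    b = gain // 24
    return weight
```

Transformed code:
def solve(weight):
    for gain in b:
        pos = pos - b
        gain = gain * (gain != b)
    handle(21)
    weight = [26 * 16 * (gain + res) for res in pos]
    b = b - (weight + b)
    b = b * (pos % pos)
    gain = pos
    pos = pos - (weight - pos)
    b = gain // 24
    return weight

return weight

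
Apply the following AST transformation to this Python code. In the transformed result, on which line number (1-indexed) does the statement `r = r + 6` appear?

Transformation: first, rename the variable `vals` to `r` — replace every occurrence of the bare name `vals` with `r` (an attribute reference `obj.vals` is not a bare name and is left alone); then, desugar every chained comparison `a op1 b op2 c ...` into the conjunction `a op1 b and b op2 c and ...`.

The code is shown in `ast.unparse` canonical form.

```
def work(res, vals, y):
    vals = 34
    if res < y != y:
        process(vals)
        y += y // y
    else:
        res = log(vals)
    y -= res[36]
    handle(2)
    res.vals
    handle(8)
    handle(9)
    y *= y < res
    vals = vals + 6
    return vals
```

Transformed code:
def work(res, r, y):
    r = 34
    if res < y and y != y:
        process(r)
        y += y // y
    else:
        res = log(r)
    y -= res[36]
    handle(2)
    res.vals
    handle(8)
    handle(9)
    y *= y < res
    r = r + 6
    return r

14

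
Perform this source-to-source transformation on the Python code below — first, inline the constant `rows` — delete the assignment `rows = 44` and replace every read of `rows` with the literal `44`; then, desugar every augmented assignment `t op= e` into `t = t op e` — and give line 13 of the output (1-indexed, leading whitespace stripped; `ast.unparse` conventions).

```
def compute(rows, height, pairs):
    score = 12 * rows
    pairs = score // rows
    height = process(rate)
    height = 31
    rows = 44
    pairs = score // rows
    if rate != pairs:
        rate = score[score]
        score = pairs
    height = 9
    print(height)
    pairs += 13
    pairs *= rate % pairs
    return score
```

Transformed code:
def compute(rows, height, pairs):
    score = 12 * 44
    pairs = score // 44
    height = process(rate)
    height = 31
    pairs = score // 44
    if rate != pairs:
        rate = score[score]
        score = pairs
    height = 9
    print(height)
    pairs = pairs + 13
    pairs = pairs * (rate % pairs)
    return score

pairs = pairs * (rate % pairs)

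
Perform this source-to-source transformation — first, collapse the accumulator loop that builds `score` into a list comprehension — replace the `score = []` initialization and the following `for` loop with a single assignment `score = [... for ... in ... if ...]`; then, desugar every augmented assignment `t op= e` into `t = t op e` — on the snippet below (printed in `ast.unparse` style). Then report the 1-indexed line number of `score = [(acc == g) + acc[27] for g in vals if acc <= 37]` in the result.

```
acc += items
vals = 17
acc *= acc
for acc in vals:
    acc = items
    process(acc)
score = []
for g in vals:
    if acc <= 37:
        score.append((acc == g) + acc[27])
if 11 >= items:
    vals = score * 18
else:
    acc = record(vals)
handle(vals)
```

Transformed code:
acc = acc + items
vals = 17
acc = acc * acc
for acc in vals:
    acc = items
    process(acc)
score = [(acc == g) + acc[27] for g in vals if acc <= 37]
if 11 >= items:
    vals = score * 18
else:
    acc = record(vals)
handle(vals)

7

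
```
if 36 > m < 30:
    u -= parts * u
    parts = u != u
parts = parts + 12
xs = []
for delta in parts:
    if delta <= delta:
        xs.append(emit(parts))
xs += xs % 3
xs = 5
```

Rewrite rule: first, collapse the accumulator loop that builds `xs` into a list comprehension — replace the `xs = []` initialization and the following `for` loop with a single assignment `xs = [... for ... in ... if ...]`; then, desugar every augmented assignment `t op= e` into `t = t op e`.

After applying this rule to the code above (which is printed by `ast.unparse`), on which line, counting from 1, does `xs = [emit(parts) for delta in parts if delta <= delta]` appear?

Transformed code:
if 36 > m < 30:
    u = u - parts * u
    parts = u != u
parts = parts + 12
xs = [emit(parts) for delta in parts if delta <= delta]
xs = xs + xs % 3
xs = 5

5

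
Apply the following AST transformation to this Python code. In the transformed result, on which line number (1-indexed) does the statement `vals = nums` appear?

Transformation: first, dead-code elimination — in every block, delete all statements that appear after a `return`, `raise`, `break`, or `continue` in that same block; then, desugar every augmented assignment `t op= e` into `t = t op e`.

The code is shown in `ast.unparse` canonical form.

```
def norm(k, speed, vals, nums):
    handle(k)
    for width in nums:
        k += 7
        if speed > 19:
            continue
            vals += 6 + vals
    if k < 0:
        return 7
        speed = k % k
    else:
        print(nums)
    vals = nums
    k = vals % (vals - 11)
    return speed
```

Transformed code:
def norm(k, speed, vals, nums):
    handle(k)
    for width in nums:
        k = k + 7
        if speed > 19:
            continue
    if k < 0:
        return 7
    else:
        print(nums)
    vals = nums
    k = vals % (vals - 11)
    return speed

11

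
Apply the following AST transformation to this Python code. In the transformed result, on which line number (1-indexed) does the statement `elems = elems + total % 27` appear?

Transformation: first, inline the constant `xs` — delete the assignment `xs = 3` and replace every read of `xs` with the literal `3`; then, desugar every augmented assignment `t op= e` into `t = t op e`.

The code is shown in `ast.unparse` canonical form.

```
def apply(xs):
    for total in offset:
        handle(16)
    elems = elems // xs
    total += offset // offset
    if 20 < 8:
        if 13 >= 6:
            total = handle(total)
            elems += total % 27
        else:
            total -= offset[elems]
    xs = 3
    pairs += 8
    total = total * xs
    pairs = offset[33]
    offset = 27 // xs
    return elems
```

9

Transformed code:
def apply(xs):
    for total in offset:
        handle(16)
    elems = elems // 3
    total = total + offset // offset
    if 20 < 8:
        if 13 >= 6:
            total = handle(total)
            elems = elems + total % 27
        else:
            total = total - offset[elems]
    pairs = pairs + 8
    total = total * 3
    pairs = offset[33]
    offset = 27 // 3
    return elems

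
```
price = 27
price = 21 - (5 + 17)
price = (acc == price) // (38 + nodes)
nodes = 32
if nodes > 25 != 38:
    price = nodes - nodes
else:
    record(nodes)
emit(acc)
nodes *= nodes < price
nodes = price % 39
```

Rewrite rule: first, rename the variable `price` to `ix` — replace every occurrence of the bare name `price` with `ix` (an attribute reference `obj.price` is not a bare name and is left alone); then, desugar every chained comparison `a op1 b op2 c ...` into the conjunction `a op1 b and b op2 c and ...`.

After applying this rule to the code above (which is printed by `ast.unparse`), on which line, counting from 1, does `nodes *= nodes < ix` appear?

Transformed code:
ix = 27
ix = 21 - (5 + 17)
ix = (acc == ix) // (38 + nodes)
nodes = 32
if nodes > 25 and 25 != 38:
    ix = nodes - nodes
else:
    record(nodes)
emit(acc)
nodes *= nodes < ix
nodes = ix % 39

10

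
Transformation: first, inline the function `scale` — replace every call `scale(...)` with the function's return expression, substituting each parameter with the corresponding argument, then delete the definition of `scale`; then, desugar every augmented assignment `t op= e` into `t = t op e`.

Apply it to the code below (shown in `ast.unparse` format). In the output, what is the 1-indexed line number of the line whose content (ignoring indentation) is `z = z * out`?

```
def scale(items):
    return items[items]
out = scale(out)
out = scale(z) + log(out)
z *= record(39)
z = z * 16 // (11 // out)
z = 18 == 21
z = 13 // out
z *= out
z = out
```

Transformed code:
out = out[out]
out = z[z] + log(out)
z = z * record(39)
z = z * 16 // (11 // out)
z = 18 == 21
z = 13 // out
z = z * out
z = out

7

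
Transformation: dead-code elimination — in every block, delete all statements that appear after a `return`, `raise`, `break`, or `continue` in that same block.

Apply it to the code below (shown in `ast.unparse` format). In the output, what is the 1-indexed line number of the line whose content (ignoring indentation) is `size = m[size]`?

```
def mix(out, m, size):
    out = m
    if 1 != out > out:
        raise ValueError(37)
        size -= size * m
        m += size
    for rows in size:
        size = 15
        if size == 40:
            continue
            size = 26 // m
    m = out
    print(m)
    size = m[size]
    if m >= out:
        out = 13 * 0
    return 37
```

Transformed code:
def mix(out, m, size):
    out = m
    if 1 != out > out:
        raise ValueError(37)
    for rows in size:
        size = 15
        if size == 40:
            continue
    m = out
    print(m)
    size = m[size]
    if m >= out:
        out = 13 * 0
    return 37

11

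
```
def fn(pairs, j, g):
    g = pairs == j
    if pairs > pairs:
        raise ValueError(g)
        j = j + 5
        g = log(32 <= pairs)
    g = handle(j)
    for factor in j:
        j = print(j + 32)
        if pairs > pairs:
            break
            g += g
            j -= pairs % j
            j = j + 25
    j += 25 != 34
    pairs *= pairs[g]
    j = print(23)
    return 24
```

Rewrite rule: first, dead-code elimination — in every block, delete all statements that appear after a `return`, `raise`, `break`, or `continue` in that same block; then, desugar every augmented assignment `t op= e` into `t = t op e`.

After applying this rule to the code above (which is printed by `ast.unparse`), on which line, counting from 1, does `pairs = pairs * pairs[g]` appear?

Transformed code:
def fn(pairs, j, g):
    g = pairs == j
    if pairs > pairs:
        raise ValueError(g)
    g = handle(j)
    for factor in j:
        j = print(j + 32)
        if pairs > pairs:
            break
    j = j + (25 != 34)
    pairs = pairs * pairs[g]
    j = print(23)
    return 24

11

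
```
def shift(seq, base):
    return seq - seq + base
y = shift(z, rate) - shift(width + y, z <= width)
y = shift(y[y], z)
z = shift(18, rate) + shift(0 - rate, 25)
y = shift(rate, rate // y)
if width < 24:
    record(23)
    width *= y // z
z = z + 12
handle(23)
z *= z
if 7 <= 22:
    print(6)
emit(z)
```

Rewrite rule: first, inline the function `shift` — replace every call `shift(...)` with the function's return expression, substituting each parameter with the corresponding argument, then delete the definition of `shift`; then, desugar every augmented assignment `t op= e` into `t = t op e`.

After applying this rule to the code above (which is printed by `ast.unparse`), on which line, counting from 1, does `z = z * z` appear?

10

Transformed code:
y = z - z + rate - (width + y - (width + y) + (z <= width))
y = y[y] - y[y] + z
z = 18 - 18 + rate + (0 - rate - (0 - rate) + 25)
y = rate - rate + rate // y
if width < 24:
    record(23)
    width = width * (y // z)
z = z + 12
handle(23)
z = z * z
if 7 <= 22:
    print(6)
emit(z)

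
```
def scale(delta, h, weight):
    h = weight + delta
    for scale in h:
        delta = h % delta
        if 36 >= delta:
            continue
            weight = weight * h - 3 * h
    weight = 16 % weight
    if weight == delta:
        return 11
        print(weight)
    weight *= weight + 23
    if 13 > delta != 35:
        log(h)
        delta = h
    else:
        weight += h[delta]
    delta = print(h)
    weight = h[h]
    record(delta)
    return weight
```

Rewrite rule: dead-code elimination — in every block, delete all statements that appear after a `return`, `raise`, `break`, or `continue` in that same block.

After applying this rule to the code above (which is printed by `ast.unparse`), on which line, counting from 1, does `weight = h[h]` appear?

17

Transformed code:
def scale(delta, h, weight):
    h = weight + delta
    for scale in h:
        delta = h % delta
        if 36 >= delta:
            continue
    weight = 16 % weight
    if weight == delta:
        return 11
    weight *= weight + 23
    if 13 > delta != 35:
        log(h)
        delta = h
    else:
        weight += h[delta]
    delta = print(h)
    weight = h[h]
    record(delta)
    return weight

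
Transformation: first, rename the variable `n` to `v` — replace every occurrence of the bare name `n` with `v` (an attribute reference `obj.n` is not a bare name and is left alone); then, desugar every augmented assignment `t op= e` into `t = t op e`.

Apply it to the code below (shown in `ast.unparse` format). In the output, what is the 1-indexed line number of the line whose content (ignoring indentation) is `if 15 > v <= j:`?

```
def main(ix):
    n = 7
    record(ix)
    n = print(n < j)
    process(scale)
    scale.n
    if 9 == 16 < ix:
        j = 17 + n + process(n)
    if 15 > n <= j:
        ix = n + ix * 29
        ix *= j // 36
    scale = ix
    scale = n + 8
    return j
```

Transformed code:
def main(ix):
    v = 7
    record(ix)
    v = print(v < j)
    process(scale)
    scale.n
    if 9 == 16 < ix:
        j = 17 + v + process(v)
    if 15 > v <= j:
        ix = v + ix * 29
        ix = ix * (j // 36)
    scale = ix
    scale = v + 8
    return j

9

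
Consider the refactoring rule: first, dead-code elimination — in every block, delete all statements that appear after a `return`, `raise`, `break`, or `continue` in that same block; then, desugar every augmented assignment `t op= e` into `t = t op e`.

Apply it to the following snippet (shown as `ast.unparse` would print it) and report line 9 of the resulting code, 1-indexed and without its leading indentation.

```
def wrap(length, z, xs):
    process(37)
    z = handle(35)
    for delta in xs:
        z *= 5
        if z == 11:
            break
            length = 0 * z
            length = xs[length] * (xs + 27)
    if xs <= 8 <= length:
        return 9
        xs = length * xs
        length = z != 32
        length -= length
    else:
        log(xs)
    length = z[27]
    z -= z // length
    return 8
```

return 9

Transformed code:
def wrap(length, z, xs):
    process(37)
    z = handle(35)
    for delta in xs:
        z = z * 5
        if z == 11:
            break
    if xs <= 8 <= length:
        return 9
    else:
        log(xs)
    length = z[27]
    z = z - z // length
    return 8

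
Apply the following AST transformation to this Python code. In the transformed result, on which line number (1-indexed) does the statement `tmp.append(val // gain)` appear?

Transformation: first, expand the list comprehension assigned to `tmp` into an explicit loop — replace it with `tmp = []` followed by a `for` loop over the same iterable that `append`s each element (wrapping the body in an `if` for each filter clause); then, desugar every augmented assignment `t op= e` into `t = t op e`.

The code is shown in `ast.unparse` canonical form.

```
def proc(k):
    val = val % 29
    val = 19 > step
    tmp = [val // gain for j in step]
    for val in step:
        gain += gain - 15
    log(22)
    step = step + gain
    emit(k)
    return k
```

6

Transformed code:
def proc(k):
    val = val % 29
    val = 19 > step
    tmp = []
    for j in step:
        tmp.append(val // gain)
    for val in step:
        gain = gain + (gain - 15)
    log(22)
    step = step + gain
    emit(k)
    return k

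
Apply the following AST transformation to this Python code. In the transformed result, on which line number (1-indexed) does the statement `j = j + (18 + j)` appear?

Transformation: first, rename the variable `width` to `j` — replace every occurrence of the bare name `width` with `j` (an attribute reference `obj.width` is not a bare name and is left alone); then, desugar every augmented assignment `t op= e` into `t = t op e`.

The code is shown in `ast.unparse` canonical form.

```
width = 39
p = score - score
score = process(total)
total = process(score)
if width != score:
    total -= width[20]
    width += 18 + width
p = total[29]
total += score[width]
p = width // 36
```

Transformed code:
j = 39
p = score - score
score = process(total)
total = process(score)
if j != score:
    total = total - j[20]
    j = j + (18 + j)
p = total[29]
total = total + score[j]
p = j // 36

7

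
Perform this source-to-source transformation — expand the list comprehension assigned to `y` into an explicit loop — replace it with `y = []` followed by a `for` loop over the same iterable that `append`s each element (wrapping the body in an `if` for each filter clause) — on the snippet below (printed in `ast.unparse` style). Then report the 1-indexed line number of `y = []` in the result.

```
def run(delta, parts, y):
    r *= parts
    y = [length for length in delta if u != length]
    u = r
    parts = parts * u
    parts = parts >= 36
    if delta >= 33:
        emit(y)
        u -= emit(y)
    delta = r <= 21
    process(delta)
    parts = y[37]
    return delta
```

3

Transformed code:
def run(delta, parts, y):
    r *= parts
    y = []
    for length in delta:
        if u != length:
            y.append(length)
    u = r
    parts = parts * u
    parts = parts >= 36
    if delta >= 33:
        emit(y)
        u -= emit(y)
    delta = r <= 21
    process(delta)
    parts = y[37]
    return delta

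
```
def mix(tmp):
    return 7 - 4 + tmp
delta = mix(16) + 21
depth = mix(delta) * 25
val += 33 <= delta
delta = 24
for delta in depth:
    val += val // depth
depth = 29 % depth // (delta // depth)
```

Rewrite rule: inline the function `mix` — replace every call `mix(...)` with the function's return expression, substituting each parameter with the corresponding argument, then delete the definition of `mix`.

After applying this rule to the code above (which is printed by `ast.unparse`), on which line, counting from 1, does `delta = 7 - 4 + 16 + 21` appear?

Transformed code:
delta = 7 - 4 + 16 + 21
depth = (7 - 4 + delta) * 25
val += 33 <= delta
delta = 24
for delta in depth:
    val += val // depth
depth = 29 % depth // (delta // depth)

1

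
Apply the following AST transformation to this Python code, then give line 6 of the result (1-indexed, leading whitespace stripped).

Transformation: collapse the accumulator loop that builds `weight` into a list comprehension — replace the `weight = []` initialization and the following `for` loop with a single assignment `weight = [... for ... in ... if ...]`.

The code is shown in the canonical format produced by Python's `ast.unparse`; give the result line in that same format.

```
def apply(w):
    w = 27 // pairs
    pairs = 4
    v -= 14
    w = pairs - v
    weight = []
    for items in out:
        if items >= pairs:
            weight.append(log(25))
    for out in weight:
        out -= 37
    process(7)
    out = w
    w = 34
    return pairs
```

Transformed code:
def apply(w):
    w = 27 // pairs
    pairs = 4
    v -= 14
    w = pairs - v
    weight = [log(25) for items in out if items >= pairs]
    for out in weight:
        out -= 37
    process(7)
    out = w
    w = 34
    return pairs

weight = [log(25) for items in out if items >= pairs]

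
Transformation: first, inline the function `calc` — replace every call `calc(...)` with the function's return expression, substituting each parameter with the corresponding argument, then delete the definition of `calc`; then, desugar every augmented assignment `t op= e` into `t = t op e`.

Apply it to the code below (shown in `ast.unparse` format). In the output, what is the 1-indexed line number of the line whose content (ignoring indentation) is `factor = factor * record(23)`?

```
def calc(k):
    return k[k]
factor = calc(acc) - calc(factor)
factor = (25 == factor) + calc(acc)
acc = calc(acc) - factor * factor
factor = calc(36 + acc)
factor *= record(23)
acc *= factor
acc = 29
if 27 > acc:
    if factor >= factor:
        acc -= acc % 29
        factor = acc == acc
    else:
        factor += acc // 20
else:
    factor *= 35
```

5

Transformed code:
factor = acc[acc] - factor[factor]
factor = (25 == factor) + acc[acc]
acc = acc[acc] - factor * factor
factor = (36 + acc)[36 + acc]
factor = factor * record(23)
acc = acc * factor
acc = 29
if 27 > acc:
    if factor >= factor:
        acc = acc - acc % 29
        factor = acc == acc
    else:
        factor = factor + acc // 20
else:
    factor = factor * 35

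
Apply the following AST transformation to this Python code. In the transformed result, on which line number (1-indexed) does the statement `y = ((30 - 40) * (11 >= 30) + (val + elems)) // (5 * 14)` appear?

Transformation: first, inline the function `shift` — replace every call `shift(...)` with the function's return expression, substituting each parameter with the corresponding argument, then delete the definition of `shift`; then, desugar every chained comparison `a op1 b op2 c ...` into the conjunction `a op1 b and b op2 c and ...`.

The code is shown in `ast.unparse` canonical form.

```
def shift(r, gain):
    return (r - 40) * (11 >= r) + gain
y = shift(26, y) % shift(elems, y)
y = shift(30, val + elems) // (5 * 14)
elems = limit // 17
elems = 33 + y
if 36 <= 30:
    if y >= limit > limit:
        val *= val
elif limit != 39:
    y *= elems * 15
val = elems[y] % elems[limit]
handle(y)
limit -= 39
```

2

Transformed code:
y = ((26 - 40) * (11 >= 26) + y) % ((elems - 40) * (11 >= elems) + y)
y = ((30 - 40) * (11 >= 30) + (val + elems)) // (5 * 14)
elems = limit // 17
elems = 33 + y
if 36 <= 30:
    if y >= limit and limit > limit:
        val *= val
elif limit != 39:
    y *= elems * 15
val = elems[y] % elems[limit]
handle(y)
limit -= 39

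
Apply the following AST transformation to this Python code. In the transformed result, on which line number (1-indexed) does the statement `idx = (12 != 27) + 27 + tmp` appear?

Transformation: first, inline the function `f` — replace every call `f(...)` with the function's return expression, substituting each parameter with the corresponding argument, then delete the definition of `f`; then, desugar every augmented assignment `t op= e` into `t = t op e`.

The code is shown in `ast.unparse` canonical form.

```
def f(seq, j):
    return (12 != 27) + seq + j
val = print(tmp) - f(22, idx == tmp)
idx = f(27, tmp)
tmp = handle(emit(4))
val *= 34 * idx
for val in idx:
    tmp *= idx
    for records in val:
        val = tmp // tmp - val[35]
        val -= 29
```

Transformed code:
val = print(tmp) - ((12 != 27) + 22 + (idx == tmp))
idx = (12 != 27) + 27 + tmp
tmp = handle(emit(4))
val = val * (34 * idx)
for val in idx:
    tmp = tmp * idx
    for records in val:
        val = tmp // tmp - val[35]
        val = val - 29

2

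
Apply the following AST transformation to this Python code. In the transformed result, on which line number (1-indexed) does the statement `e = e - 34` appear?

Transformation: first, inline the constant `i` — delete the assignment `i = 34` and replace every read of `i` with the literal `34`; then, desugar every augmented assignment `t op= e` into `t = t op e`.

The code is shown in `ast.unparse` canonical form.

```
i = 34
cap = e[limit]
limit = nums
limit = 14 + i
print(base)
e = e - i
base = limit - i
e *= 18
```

5

Transformed code:
cap = e[limit]
limit = nums
limit = 14 + 34
print(base)
e = e - 34
base = limit - 34
e = e * 18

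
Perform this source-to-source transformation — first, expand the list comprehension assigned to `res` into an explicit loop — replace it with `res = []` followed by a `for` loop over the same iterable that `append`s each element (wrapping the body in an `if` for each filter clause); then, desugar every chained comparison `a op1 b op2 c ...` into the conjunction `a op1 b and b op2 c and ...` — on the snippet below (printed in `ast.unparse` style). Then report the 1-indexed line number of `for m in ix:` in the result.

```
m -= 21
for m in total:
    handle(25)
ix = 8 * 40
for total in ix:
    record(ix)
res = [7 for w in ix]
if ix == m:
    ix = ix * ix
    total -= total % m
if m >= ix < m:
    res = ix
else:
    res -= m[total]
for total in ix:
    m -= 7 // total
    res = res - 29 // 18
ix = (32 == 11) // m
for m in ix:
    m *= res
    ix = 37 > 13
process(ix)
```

21

Transformed code:
m -= 21
for m in total:
    handle(25)
ix = 8 * 40
for total in ix:
    record(ix)
res = []
for w in ix:
    res.append(7)
if ix == m:
    ix = ix * ix
    total -= total % m
if m >= ix and ix < m:
    res = ix
else:
    res -= m[total]
for total in ix:
    m -= 7 // total
    res = res - 29 // 18
ix = (32 == 11) // m
for m in ix:
    m *= res
    ix = 37 > 13
process(ix)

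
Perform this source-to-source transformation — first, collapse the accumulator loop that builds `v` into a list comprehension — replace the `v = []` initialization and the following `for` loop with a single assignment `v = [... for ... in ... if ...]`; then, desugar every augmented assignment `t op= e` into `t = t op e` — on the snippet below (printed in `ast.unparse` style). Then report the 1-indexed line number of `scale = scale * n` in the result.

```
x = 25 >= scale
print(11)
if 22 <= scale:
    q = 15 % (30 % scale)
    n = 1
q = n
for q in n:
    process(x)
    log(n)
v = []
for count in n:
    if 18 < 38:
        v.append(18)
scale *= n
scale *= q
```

Transformed code:
x = 25 >= scale
print(11)
if 22 <= scale:
    q = 15 % (30 % scale)
    n = 1
q = n
for q in n:
    process(x)
    log(n)
v = [18 for count in n if 18 < 38]
scale = scale * n
scale = scale * q

11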